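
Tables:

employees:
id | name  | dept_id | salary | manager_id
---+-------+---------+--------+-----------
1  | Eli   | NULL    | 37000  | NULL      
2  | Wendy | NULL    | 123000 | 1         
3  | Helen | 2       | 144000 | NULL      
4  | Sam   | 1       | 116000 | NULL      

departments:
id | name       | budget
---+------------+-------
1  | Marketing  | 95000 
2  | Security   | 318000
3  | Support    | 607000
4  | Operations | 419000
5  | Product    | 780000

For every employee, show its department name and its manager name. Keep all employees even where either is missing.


Two LEFT JOINs from the same base table employees: one to departments via dept_id, one to employees itself via manager_id. Both are LEFT so every employee is preserved.
Match against departments:
  - employee 1 (Eli): dept_id=NULL, no match -> kept with NULL
  - employee 2 (Wendy): dept_id=NULL, no match -> kept with NULL
  - employee 3 (Helen): dept_id=2 -> matches Security
  - employee 4 (Sam): dept_id=1 -> matches Marketing
Match against employees (self):
  - employee 1 (Eli): manager_id=NULL -> NULL
  - employee 2 (Wendy): manager_id=1 -> Eli
  - employee 3 (Helen): manager_id=NULL -> NULL
  - employee 4 (Sam): manager_id=NULL -> NULL

SQL:
SELECT a.name, b.name AS department, c.name AS manager
FROM employees a
LEFT JOIN departments b ON a.dept_id = b.id
LEFT JOIN employees c ON a.manager_id = c.id

Result:
name  | department | manager
------+------------+--------
Eli   | NULL       | NULL   
Wendy | NULL       | Eli    
Helen | Security   | NULL   
Sam   | Marketing  | NULL   


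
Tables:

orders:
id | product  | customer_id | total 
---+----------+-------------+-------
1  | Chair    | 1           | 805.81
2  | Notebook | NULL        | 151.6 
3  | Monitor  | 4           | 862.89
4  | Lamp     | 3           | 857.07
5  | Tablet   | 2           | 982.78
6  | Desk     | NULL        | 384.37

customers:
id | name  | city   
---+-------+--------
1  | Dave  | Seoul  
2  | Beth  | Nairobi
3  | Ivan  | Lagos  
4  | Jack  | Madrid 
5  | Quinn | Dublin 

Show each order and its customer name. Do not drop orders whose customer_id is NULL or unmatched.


LEFT JOIN keeps every row from orders (the left table); where customer_id has no match in customers, the customer columns become NULL. Walk through each order:
  - order 1 (Chair): customer_id=1 -> matches Dave
  - order 2 (Notebook): customer_id=NULL, no match -> kept with NULL
  - order 3 (Monitor): customer_id=4 -> matches Jack
  - order 4 (Lamp): customer_id=3 -> matches Ivan
  - order 5 (Tablet): customer_id=2 -> matches Beth
  - order 6 (Desk): customer_id=NULL, no match -> kept with NULL
All 6 rows appear; 2 have NULL customer.

SQL:
SELECT a.product, b.name AS customer
FROM orders a
LEFT JOIN customers b ON a.customer_id = b.id

Result:
product  | customer
---------+---------
Chair    | Dave    
Notebook | NULL    
Monitor  | Jack    
Lamp     | Ivan    
Tablet   | Beth    
Desk     | NULL    


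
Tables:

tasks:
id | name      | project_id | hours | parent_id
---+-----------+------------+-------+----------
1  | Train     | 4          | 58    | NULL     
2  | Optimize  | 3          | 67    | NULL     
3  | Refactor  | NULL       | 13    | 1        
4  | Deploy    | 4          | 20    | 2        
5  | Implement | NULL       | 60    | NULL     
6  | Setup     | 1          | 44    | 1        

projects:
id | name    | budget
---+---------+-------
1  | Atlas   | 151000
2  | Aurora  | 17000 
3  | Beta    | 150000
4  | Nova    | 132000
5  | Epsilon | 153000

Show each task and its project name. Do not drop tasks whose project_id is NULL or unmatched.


LEFT JOIN keeps every row from tasks (the left table); where project_id has no match in projects, the project columns become NULL. Walk through each task:
  - task 1 (Train): project_id=4 -> matches Nova
  - task 2 (Optimize): project_id=3 -> matches Beta
  - task 3 (Refactor): project_id=NULL, no match -> kept with NULL
  - task 4 (Deploy): project_id=4 -> matches Nova
  - task 5 (Implement): project_id=NULL, no match -> kept with NULL
  - task 6 (Setup): project_id=1 -> matches Atlas
All 6 rows appear; 2 have NULL project.

SQL:
SELECT a.name, b.name AS project
FROM tasks a
LEFT JOIN projects b ON a.project_id = b.id

Result:
name      | project
----------+--------
Train     | Nova   
Optimize  | Beta   
Refactor  | NULL   
Deploy    | Nova   
Implement | NULL   
Setup     | Atlas  


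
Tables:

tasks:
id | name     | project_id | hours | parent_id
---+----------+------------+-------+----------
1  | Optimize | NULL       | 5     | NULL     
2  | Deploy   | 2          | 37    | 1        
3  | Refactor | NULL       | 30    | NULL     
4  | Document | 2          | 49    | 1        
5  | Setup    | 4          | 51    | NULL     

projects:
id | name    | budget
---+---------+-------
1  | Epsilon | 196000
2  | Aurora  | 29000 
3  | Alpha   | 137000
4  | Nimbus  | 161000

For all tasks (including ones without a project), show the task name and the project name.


LEFT JOIN keeps every row from tasks (the left table); where project_id has no match in projects, the project columns become NULL. Walk through each task:
  - task 1 (Optimize): project_id=NULL, no match -> kept with NULL
  - task 2 (Deploy): project_id=2 -> matches Aurora
  - task 3 (Refactor): project_id=NULL, no match -> kept with NULL
  - task 4 (Document): project_id=2 -> matches Aurora
  - task 5 (Setup): project_id=4 -> matches Nimbus
All 5 rows appear; 2 have NULL project.

SQL:
SELECT a.name, b.name AS project
FROM tasks a
LEFT JOIN projects b ON a.project_id = b.id

Result:
name     | project
---------+--------
Optimize | NULL   
Deploy   | Aurora 
Refactor | NULL   
Document | Aurora 
Setup    | Nimbus 


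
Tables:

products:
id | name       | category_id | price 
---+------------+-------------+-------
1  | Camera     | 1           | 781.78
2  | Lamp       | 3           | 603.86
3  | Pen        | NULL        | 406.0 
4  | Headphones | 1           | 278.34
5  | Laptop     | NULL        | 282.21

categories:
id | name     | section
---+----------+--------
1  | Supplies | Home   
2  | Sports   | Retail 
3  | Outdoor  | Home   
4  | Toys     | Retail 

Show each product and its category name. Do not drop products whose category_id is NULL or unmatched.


LEFT JOIN keeps every row from products (the left table); where category_id has no match in categories, the category columns become NULL. Walk through each product:
  - product 1 (Camera): category_id=1 -> matches Supplies
  - product 2 (Lamp): category_id=3 -> matches Outdoor
  - product 3 (Pen): category_id=NULL, no match -> kept with NULL
  - product 4 (Headphones): category_id=1 -> matches Supplies
  - product 5 (Laptop): category_id=NULL, no match -> kept with NULL
All 5 rows appear; 2 have NULL category.

SQL:
SELECT a.name, b.name AS category
FROM products a
LEFT JOIN categories b ON a.category_id = b.id

Result:
name       | category
-----------+---------
Camera     | Supplies
Lamp       | Outdoor 
Pen        | NULL    
Headphones | Supplies
Laptop     | NULL    


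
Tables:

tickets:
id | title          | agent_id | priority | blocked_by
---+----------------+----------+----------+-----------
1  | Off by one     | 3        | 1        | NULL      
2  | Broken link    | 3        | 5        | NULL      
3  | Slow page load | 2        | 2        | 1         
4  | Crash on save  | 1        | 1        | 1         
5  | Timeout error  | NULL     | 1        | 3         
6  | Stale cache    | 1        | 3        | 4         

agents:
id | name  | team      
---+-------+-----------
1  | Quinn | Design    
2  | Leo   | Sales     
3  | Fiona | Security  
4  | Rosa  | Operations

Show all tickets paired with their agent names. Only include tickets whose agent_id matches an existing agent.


INNER JOIN keeps only tickets rows whose agent_id matches an id in agents. Walk through each ticket:
  - ticket 1 (Off by one): agent_id=3 -> matches Fiona
  - ticket 2 (Broken link): agent_id=3 -> matches Fiona
  - ticket 3 (Slow page load): agent_id=2 -> matches Leo
  - ticket 4 (Crash on save): agent_id=1 -> matches Quinn
  - ticket 5 (Timeout error): agent_id=NULL, no match -> dropped
  - ticket 6 (Stale cache): agent_id=1 -> matches Quinn
So 1 of 6 rows is dropped.

SQL:
SELECT a.title, b.name AS agent
FROM tickets a
INNER JOIN agents b ON a.agent_id = b.id

Result:
title          | agent
---------------+------
Off by one     | Fiona
Broken link    | Fiona
Slow page load | Leo  
Crash on save  | Quinn
Stale cache    | Quinn


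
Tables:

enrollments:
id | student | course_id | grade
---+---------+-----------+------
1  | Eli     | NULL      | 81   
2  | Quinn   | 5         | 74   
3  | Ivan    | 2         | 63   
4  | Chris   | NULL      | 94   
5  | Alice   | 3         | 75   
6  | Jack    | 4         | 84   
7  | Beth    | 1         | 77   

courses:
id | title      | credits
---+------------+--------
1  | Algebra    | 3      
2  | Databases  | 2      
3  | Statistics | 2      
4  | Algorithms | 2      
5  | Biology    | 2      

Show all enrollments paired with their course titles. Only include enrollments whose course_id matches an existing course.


INNER JOIN keeps only enrollments rows whose course_id matches an id in courses. Walk through each enrollment:
  - enrollment 1 (Eli): course_id=NULL, no match -> dropped
  - enrollment 2 (Quinn): course_id=5 -> matches Biology
  - enrollment 3 (Ivan): course_id=2 -> matches Databases
  - enrollment 4 (Chris): course_id=NULL, no match -> dropped
  - enrollment 5 (Alice): course_id=3 -> matches Statistics
  - enrollment 6 (Jack): course_id=4 -> matches Algorithms
  - enrollment 7 (Beth): course_id=1 -> matches Algebra
So 2 of 7 rows are dropped.

SQL:
SELECT a.student, b.title AS course
FROM enrollments a
INNER JOIN courses b ON a.course_id = b.id

Result:
student | course    
--------+-----------
Quinn   | Biology   
Ivan    | Databases 
Alice   | Statistics
Jack    | Algorithms
Beth    | Algebra   


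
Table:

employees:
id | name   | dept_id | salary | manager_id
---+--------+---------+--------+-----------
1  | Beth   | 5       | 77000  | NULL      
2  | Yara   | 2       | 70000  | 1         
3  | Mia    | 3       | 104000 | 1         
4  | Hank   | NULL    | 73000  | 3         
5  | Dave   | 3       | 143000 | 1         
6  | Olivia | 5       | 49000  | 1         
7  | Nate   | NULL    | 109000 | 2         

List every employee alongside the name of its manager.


This is a self-join: employees is joined to a second copy of itself, matching each row's manager_id to another row's id. Use LEFT JOIN so rows with manager_id=NULL are kept.
  - employee 1 (Beth): manager_id=NULL -> NULL
  - employee 2 (Yara): manager_id=1 -> Beth
  - employee 3 (Mia): manager_id=1 -> Beth
  - employee 4 (Hank): manager_id=3 -> Mia
  - employee 5 (Dave): manager_id=1 -> Beth
  - employee 6 (Olivia): manager_id=1 -> Beth
  - employee 7 (Nate): manager_id=2 -> Yara

SQL:
SELECT a.name AS item, b.name AS manager
FROM employees a
LEFT JOIN employees b ON a.manager_id = b.id

Result:
item   | manager
-------+--------
Beth   | NULL   
Yara   | Beth   
Mia    | Beth   
Hank   | Mia    
Dave   | Beth   
Olivia | Beth   
Nate   | Yara   


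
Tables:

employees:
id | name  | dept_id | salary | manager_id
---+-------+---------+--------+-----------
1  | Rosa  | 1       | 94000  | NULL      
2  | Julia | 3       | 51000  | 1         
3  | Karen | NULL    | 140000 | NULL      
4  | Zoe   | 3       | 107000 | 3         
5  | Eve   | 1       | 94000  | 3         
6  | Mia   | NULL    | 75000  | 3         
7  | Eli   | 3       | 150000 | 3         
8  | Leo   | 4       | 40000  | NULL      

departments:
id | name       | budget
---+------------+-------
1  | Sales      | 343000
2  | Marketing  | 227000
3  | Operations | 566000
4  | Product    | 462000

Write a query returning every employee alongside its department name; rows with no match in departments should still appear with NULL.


LEFT JOIN keeps every row from employees (the left table); where dept_id has no match in departments, the department columns become NULL. Walk through each employee:
  - employee 1 (Rosa): dept_id=1 -> matches Sales
  - employee 2 (Julia): dept_id=3 -> matches Operations
  - employee 3 (Karen): dept_id=NULL, no match -> kept with NULL
  - employee 4 (Zoe): dept_id=3 -> matches Operations
  - employee 5 (Eve): dept_id=1 -> matches Sales
  - employee 6 (Mia): dept_id=NULL, no match -> kept with NULL
  - employee 7 (Eli): dept_id=3 -> matches Operations
  - employee 8 (Leo): dept_id=4 -> matches Product
All 8 rows appear; 2 have NULL department.

SQL:
SELECT a.name, b.name AS department
FROM employees a
LEFT JOIN departments b ON a.dept_id = b.id

Result:
name  | department
------+-----------
Rosa  | Sales     
Julia | Operations
Karen | NULL      
Zoe   | Operations
Eve   | Sales     
Mia   | NULL      
Eli   | Operations
Leo   | Product   


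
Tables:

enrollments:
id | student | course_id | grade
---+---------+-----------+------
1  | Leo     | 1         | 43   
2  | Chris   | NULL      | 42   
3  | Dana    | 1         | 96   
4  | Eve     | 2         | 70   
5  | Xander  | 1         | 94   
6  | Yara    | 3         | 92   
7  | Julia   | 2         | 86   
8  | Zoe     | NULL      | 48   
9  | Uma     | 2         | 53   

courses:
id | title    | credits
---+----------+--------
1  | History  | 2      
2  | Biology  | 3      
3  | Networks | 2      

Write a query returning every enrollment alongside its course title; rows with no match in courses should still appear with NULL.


LEFT JOIN keeps every row from enrollments (the left table); where course_id has no match in courses, the course columns become NULL. Walk through each enrollment:
  - enrollment 1 (Leo): course_id=1 -> matches History
  - enrollment 2 (Chris): course_id=NULL, no match -> kept with NULL
  - enrollment 3 (Dana): course_id=1 -> matches History
  - enrollment 4 (Eve): course_id=2 -> matches Biology
  - enrollment 5 (Xander): course_id=1 -> matches History
  - enrollment 6 (Yara): course_id=3 -> matches Networks
  - enrollment 7 (Julia): course_id=2 -> matches Biology
  - enrollment 8 (Zoe): course_id=NULL, no match -> kept with NULL
  - enrollment 9 (Uma): course_id=2 -> matches Biology
All 9 rows appear; 2 have NULL course.

SQL:
SELECT a.student, b.title AS course
FROM enrollments a
LEFT JOIN courses b ON a.course_id = b.id

Result:
student | course  
--------+---------
Leo     | History 
Chris   | NULL    
Dana    | History 
Eve     | Biology 
Xander  | History 
Yara    | Networks
Julia   | Biology 
Zoe     | NULL    
Uma     | Biology 


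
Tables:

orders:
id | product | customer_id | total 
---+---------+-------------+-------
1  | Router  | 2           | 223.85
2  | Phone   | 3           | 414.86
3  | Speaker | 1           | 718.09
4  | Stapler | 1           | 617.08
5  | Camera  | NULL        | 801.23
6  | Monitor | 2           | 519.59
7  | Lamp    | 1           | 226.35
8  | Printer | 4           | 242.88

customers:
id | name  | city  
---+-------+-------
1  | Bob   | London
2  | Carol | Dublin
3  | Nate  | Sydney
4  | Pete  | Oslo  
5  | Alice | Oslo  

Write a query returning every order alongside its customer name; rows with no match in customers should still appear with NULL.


LEFT JOIN keeps every row from orders (the left table); where customer_id has no match in customers, the customer columns become NULL. Walk through each order:
  - order 1 (Router): customer_id=2 -> matches Carol
  - order 2 (Phone): customer_id=3 -> matches Nate
  - order 3 (Speaker): customer_id=1 -> matches Bob
  - order 4 (Stapler): customer_id=1 -> matches Bob
  - order 5 (Camera): customer_id=NULL, no match -> kept with NULL
  - order 6 (Monitor): customer_id=2 -> matches Carol
  - order 7 (Lamp): customer_id=1 -> matches Bob
  - order 8 (Printer): customer_id=4 -> matches Pete
All 8 rows appear; 1 has NULL customer.

SQL:
SELECT a.product, b.name AS customer
FROM orders a
LEFT JOIN customers b ON a.customer_id = b.id

Result:
product | customer
--------+---------
Router  | Carol   
Phone   | Nate    
Speaker | Bob     
Stapler | Bob     
Camera  | NULL    
Monitor | Carol   
Lamp    | Bob     
Printer | Pete    


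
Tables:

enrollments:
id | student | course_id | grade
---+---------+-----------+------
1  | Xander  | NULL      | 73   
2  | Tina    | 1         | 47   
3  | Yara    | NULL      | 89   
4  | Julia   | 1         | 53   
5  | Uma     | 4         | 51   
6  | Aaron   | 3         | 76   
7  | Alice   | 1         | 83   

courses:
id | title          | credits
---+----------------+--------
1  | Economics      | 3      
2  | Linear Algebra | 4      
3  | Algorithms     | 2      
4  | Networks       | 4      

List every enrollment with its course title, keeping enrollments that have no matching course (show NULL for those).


LEFT JOIN keeps every row from enrollments (the left table); where course_id has no match in courses, the course columns become NULL. Walk through each enrollment:
  - enrollment 1 (Xander): course_id=NULL, no match -> kept with NULL
  - enrollment 2 (Tina): course_id=1 -> matches Economics
  - enrollment 3 (Yara): course_id=NULL, no match -> kept with NULL
  - enrollment 4 (Julia): course_id=1 -> matches Economics
  - enrollment 5 (Uma): course_id=4 -> matches Networks
  - enrollment 6 (Aaron): course_id=3 -> matches Algorithms
  - enrollment 7 (Alice): course_id=1 -> matches Economics
All 7 rows appear; 2 have NULL course.

SQL:
SELECT a.student, b.title AS course
FROM enrollments a
LEFT JOIN courses b ON a.course_id = b.id

Result:
student | course    
--------+-----------
Xander  | NULL      
Tina    | Economics 
Yara    | NULL      
Julia   | Economics 
Uma     | Networks  
Aaron   | Algorithms
Alice   | Economics 


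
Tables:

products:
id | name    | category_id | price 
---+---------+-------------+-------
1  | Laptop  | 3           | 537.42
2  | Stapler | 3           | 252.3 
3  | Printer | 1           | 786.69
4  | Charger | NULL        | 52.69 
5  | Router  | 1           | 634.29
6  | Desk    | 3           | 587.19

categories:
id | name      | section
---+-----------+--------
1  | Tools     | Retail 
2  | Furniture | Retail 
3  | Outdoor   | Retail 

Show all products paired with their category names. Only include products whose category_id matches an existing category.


INNER JOIN keeps only products rows whose category_id matches an id in categories. Walk through each product:
  - product 1 (Laptop): category_id=3 -> matches Outdoor
  - product 2 (Stapler): category_id=3 -> matches Outdoor
  - product 3 (Printer): category_id=1 -> matches Tools
  - product 4 (Charger): category_id=NULL, no match -> dropped
  - product 5 (Router): category_id=1 -> matches Tools
  - product 6 (Desk): category_id=3 -> matches Outdoor
So 1 of 6 rows is dropped.

SQL:
SELECT a.name, b.name AS category
FROM products a
INNER JOIN categories b ON a.category_id = b.id

Result:
name    | category
--------+---------
Laptop  | Outdoor 
Stapler | Outdoor 
Printer | Tools   
Router  | Tools   
Desk    | Outdoor 


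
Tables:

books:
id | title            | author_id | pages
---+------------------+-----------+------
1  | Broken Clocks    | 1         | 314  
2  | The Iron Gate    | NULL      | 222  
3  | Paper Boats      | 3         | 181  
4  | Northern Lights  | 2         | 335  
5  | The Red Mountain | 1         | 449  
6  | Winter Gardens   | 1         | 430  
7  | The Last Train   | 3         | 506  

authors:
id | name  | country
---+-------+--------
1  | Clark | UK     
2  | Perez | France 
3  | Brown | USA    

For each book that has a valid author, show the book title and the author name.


INNER JOIN keeps only books rows whose author_id matches an id in authors. Walk through each book:
  - book 1 (Broken Clocks): author_id=1 -> matches Clark
  - book 2 (The Iron Gate): author_id=NULL, no match -> dropped
  - book 3 (Paper Boats): author_id=3 -> matches Brown
  - book 4 (Northern Lights): author_id=2 -> matches Perez
  - book 5 (The Red Mountain): author_id=1 -> matches Clark
  - book 6 (Winter Gardens): author_id=1 -> matches Clark
  - book 7 (The Last Train): author_id=3 -> matches Brown
So 1 of 7 rows is dropped.

SQL:
SELECT a.title, b.name AS author
FROM books a
INNER JOIN authors b ON a.author_id = b.id

Result:
title            | author
-----------------+-------
Broken Clocks    | Clark 
Paper Boats      | Brown 
Northern Lights  | Perez 
The Red Mountain | Clark 
Winter Gardens   | Clark 
The Last Train   | Brown 


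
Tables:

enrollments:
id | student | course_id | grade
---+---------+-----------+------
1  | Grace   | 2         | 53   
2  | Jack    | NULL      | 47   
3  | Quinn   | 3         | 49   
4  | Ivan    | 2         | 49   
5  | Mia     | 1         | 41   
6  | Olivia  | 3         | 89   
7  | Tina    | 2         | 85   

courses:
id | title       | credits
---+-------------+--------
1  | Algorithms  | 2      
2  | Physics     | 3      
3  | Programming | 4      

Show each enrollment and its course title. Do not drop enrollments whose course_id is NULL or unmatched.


LEFT JOIN keeps every row from enrollments (the left table); where course_id has no match in courses, the course columns become NULL. Walk through each enrollment:
  - enrollment 1 (Grace): course_id=2 -> matches Physics
  - enrollment 2 (Jack): course_id=NULL, no match -> kept with NULL
  - enrollment 3 (Quinn): course_id=3 -> matches Programming
  - enrollment 4 (Ivan): course_id=2 -> matches Physics
  - enrollment 5 (Mia): course_id=1 -> matches Algorithms
  - enrollment 6 (Olivia): course_id=3 -> matches Programming
  - enrollment 7 (Tina): course_id=2 -> matches Physics
All 7 rows appear; 1 has NULL course.

SQL:
SELECT a.student, b.title AS course
FROM enrollments a
LEFT JOIN courses b ON a.course_id = b.id

Result:
student | course     
--------+------------
Grace   | Physics    
Jack    | NULL       
Quinn   | Programming
Ivan    | Physics    
Mia     | Algorithms 
Olivia  | Programming
Tina    | Physics    


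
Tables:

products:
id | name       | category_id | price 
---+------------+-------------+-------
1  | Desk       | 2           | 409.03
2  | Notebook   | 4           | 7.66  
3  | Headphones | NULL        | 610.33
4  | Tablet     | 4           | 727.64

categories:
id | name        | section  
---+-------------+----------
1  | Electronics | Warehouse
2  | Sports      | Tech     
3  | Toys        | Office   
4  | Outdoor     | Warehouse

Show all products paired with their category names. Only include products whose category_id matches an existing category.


INNER JOIN keeps only products rows whose category_id matches an id in categories. Walk through each product:
  - product 1 (Desk): category_id=2 -> matches Sports
  - product 2 (Notebook): category_id=4 -> matches Outdoor
  - product 3 (Headphones): category_id=NULL, no match -> dropped
  - product 4 (Tablet): category_id=4 -> matches Outdoor
So 1 of 4 rows is dropped.

SQL:
SELECT a.name, b.name AS category
FROM products a
INNER JOIN categories b ON a.category_id = b.id

Result:
name     | category
---------+---------
Desk     | Sports  
Notebook | Outdoor 
Tablet   | Outdoor 


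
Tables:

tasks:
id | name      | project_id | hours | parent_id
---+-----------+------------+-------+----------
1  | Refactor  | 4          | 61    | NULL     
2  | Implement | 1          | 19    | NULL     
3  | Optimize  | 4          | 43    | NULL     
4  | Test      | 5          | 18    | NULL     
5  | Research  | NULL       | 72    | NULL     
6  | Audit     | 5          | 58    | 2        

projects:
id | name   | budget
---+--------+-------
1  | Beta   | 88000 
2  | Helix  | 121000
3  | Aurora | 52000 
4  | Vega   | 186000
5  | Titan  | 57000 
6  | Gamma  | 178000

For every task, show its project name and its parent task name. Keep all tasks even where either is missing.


Two LEFT JOINs from the same base table tasks: one to projects via project_id, one to tasks itself via parent_id. Both are LEFT so every task is preserved.
Match against projects:
  - task 1 (Refactor): project_id=4 -> matches Vega
  - task 2 (Implement): project_id=1 -> matches Beta
  - task 3 (Optimize): project_id=4 -> matches Vega
  - task 4 (Test): project_id=5 -> matches Titan
  - task 5 (Research): project_id=NULL, no match -> kept with NULL
  - task 6 (Audit): project_id=5 -> matches Titan
Match against tasks (self):
  - task 1 (Refactor): parent_id=NULL -> NULL
  - task 2 (Implement): parent_id=NULL -> NULL
  - task 3 (Optimize): parent_id=NULL -> NULL
  - task 4 (Test): parent_id=NULL -> NULL
  - task 5 (Research): parent_id=NULL -> NULL
  - task 6 (Audit): parent_id=2 -> Implement

SQL:
SELECT a.name, b.name AS project, c.name AS parent
FROM tasks a
LEFT JOIN projects b ON a.project_id = b.id
LEFT JOIN tasks c ON a.parent_id = c.id

Result:
name      | project | parent   
----------+---------+----------
Refactor  | Vega    | NULL     
Implement | Beta    | NULL     
Optimize  | Vega    | NULL     
Test      | Titan   | NULL     
Research  | NULL    | NULL     
Audit     | Titan   | Implement


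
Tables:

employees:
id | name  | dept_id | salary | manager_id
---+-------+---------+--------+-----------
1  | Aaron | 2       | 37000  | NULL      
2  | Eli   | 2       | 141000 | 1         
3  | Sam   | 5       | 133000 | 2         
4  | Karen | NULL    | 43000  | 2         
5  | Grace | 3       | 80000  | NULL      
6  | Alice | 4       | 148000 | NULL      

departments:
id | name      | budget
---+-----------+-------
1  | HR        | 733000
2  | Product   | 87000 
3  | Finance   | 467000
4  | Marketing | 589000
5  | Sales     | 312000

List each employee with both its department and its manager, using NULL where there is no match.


Two LEFT JOINs from the same base table employees: one to departments via dept_id, one to employees itself via manager_id. Both are LEFT so every employee is preserved.
Match against departments:
  - employee 1 (Aaron): dept_id=2 -> matches Product
  - employee 2 (Eli): dept_id=2 -> matches Product
  - employee 3 (Sam): dept_id=5 -> matches Sales
  - employee 4 (Karen): dept_id=NULL, no match -> kept with NULL
  - employee 5 (Grace): dept_id=3 -> matches Finance
  - employee 6 (Alice): dept_id=4 -> matches Marketing
Match against employees (self):
  - employee 1 (Aaron): manager_id=NULL -> NULL
  - employee 2 (Eli): manager_id=1 -> Aaron
  - employee 3 (Sam): manager_id=2 -> Eli
  - employee 4 (Karen): manager_id=2 -> Eli
  - employee 5 (Grace): manager_id=NULL -> NULL
  - employee 6 (Alice): manager_id=NULL -> NULL

SQL:
SELECT a.name, b.name AS department, c.name AS manager
FROM employees a
LEFT JOIN departments b ON a.dept_id = b.id
LEFT JOIN employees c ON a.manager_id = c.id

Result:
name  | department | manager
------+------------+--------
Aaron | Product    | NULL   
Eli   | Product    | Aaron  
Sam   | Sales      | Eli    
Karen | NULL       | Eli    
Grace | Finance    | NULL   
Alice | Marketing  | NULL   


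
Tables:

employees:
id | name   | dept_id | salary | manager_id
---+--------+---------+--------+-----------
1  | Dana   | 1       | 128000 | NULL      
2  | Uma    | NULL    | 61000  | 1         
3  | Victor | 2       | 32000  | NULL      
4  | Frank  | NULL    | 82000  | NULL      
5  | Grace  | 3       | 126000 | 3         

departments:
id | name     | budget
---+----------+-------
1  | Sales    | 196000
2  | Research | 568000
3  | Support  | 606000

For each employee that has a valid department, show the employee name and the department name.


INNER JOIN keeps only employees rows whose dept_id matches an id in departments. Walk through each employee:
  - employee 1 (Dana): dept_id=1 -> matches Sales
  - employee 2 (Uma): dept_id=NULL, no match -> dropped
  - employee 3 (Victor): dept_id=2 -> matches Research
  - employee 4 (Frank): dept_id=NULL, no match -> dropped
  - employee 5 (Grace): dept_id=3 -> matches Support
So 2 of 5 rows are dropped.

SQL:
SELECT a.name, b.name AS department
FROM employees a
INNER JOIN departments b ON a.dept_id = b.id

Result:
name   | department
-------+-----------
Dana   | Sales     
Victor | Research  
Grace  | Support   


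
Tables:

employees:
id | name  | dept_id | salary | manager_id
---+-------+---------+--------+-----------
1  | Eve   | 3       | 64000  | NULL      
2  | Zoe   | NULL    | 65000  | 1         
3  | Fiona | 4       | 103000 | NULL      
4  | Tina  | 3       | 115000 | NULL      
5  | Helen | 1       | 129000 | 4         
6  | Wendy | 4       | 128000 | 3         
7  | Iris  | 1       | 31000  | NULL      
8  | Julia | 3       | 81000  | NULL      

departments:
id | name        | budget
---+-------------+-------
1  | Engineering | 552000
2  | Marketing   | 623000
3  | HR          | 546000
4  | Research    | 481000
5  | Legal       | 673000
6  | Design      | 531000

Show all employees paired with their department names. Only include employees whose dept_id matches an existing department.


INNER JOIN keeps only employees rows whose dept_id matches an id in departments. Walk through each employee:
  - employee 1 (Eve): dept_id=3 -> matches HR
  - employee 2 (Zoe): dept_id=NULL, no match -> dropped
  - employee 3 (Fiona): dept_id=4 -> matches Research
  - employee 4 (Tina): dept_id=3 -> matches HR
  - employee 5 (Helen): dept_id=1 -> matches Engineering
  - employee 6 (Wendy): dept_id=4 -> matches Research
  - employee 7 (Iris): dept_id=1 -> matches Engineering
  - employee 8 (Julia): dept_id=3 -> matches HR
So 1 of 8 rows is dropped.

SQL:
SELECT a.name, b.name AS department
FROM employees a
INNER JOIN departments b ON a.dept_id = b.id

Result:
name  | department 
------+------------
Eve   | HR         
Fiona | Research   
Tina  | HR         
Helen | Engineering
Wendy | Research   
Iris  | Engineering
Julia | HR         


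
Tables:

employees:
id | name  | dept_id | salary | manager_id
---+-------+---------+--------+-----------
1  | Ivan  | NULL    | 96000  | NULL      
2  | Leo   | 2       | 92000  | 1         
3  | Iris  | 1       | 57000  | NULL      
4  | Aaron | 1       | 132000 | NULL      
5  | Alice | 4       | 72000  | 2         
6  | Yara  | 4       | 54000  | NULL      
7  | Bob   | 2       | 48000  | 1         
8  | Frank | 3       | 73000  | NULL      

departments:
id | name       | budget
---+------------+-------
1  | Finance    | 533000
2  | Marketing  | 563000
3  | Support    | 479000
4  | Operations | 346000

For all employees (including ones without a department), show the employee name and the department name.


LEFT JOIN keeps every row from employees (the left table); where dept_id has no match in departments, the department columns become NULL. Walk through each employee:
  - employee 1 (Ivan): dept_id=NULL, no match -> kept with NULL
  - employee 2 (Leo): dept_id=2 -> matches Marketing
  - employee 3 (Iris): dept_id=1 -> matches Finance
  - employee 4 (Aaron): dept_id=1 -> matches Finance
  - employee 5 (Alice): dept_id=4 -> matches Operations
  - employee 6 (Yara): dept_id=4 -> matches Operations
  - employee 7 (Bob): dept_id=2 -> matches Marketing
  - employee 8 (Frank): dept_id=3 -> matches Support
All 8 rows appear; 1 has NULL department.

SQL:
SELECT a.name, b.name AS department
FROM employees a
LEFT JOIN departments b ON a.dept_id = b.id

Result:
name  | department
------+-----------
Ivan  | NULL      
Leo   | Marketing 
Iris  | Finance   
Aaron | Finance   
Alice | Operations
Yara  | Operations
Bob   | Marketing 
Frank | Support   


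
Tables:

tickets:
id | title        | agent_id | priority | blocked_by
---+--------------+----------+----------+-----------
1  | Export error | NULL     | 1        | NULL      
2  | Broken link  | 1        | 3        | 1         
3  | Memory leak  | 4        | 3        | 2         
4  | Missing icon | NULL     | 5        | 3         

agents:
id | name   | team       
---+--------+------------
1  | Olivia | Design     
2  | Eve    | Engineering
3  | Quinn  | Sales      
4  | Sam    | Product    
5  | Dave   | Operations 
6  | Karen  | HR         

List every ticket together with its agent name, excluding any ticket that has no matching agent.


INNER JOIN keeps only tickets rows whose agent_id matches an id in agents. Walk through each ticket:
  - ticket 1 (Export error): agent_id=NULL, no match -> dropped
  - ticket 2 (Broken link): agent_id=1 -> matches Olivia
  - ticket 3 (Memory leak): agent_id=4 -> matches Sam
  - ticket 4 (Missing icon): agent_id=NULL, no match -> dropped
So 2 of 4 rows are dropped.

SQL:
SELECT a.title, b.name AS agent
FROM tickets a
INNER JOIN agents b ON a.agent_id = b.id

Result:
title       | agent 
------------+-------
Broken link | Olivia
Memory leak | Sam   


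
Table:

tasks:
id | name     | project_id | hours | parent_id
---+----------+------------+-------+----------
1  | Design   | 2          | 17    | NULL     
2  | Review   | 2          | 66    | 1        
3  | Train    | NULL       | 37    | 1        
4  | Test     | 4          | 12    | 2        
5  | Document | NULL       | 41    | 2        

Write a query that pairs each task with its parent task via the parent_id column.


This is a self-join: tasks is joined to a second copy of itself, matching each row's parent_id to another row's id. Use LEFT JOIN so rows with parent_id=NULL are kept.
  - task 1 (Design): parent_id=NULL -> NULL
  - task 2 (Review): parent_id=1 -> Design
  - task 3 (Train): parent_id=1 -> Design
  - task 4 (Test): parent_id=2 -> Review
  - task 5 (Document): parent_id=2 -> Review

SQL:
SELECT a.name AS item, b.name AS parent
FROM tasks a
LEFT JOIN tasks b ON a.parent_id = b.id

Result:
item     | parent
---------+-------
Design   | NULL  
Review   | Design
Train    | Design
Test     | Review
Document | Review


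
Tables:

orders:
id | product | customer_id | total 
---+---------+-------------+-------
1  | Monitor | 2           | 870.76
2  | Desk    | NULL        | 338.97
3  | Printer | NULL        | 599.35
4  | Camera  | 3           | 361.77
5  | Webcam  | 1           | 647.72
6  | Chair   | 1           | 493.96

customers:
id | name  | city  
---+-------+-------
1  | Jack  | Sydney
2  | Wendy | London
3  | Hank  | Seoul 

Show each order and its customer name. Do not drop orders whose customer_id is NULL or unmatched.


LEFT JOIN keeps every row from orders (the left table); where customer_id has no match in customers, the customer columns become NULL. Walk through each order:
  - order 1 (Monitor): customer_id=2 -> matches Wendy
  - order 2 (Desk): customer_id=NULL, no match -> kept with NULL
  - order 3 (Printer): customer_id=NULL, no match -> kept with NULL
  - order 4 (Camera): customer_id=3 -> matches Hank
  - order 5 (Webcam): customer_id=1 -> matches Jack
  - order 6 (Chair): customer_id=1 -> matches Jack
All 6 rows appear; 2 have NULL customer.

SQL:
SELECT a.product, b.name AS customer
FROM orders a
LEFT JOIN customers b ON a.customer_id = b.id

Result:
product | customer
--------+---------
Monitor | Wendy   
Desk    | NULL    
Printer | NULL    
Camera  | Hank    
Webcam  | Jack    
Chair   | Jack    


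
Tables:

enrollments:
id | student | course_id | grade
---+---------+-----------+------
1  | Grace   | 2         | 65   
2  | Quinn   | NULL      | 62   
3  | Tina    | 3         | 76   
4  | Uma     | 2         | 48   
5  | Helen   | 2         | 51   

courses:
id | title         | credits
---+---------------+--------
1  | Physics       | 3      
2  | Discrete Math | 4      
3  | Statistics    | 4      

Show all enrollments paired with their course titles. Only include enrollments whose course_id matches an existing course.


INNER JOIN keeps only enrollments rows whose course_id matches an id in courses. Walk through each enrollment:
  - enrollment 1 (Grace): course_id=2 -> matches Discrete Math
  - enrollment 2 (Quinn): course_id=NULL, no match -> dropped
  - enrollment 3 (Tina): course_id=3 -> matches Statistics
  - enrollment 4 (Uma): course_id=2 -> matches Discrete Math
  - enrollment 5 (Helen): course_id=2 -> matches Discrete Math
So 1 of 5 rows is dropped.

SQL:
SELECT a.student, b.title AS course
FROM enrollments a
INNER JOIN courses b ON a.course_id = b.id

Result:
student | course       
--------+--------------
Grace   | Discrete Math
Tina    | Statistics   
Uma     | Discrete Math
Helen   | Discrete Math


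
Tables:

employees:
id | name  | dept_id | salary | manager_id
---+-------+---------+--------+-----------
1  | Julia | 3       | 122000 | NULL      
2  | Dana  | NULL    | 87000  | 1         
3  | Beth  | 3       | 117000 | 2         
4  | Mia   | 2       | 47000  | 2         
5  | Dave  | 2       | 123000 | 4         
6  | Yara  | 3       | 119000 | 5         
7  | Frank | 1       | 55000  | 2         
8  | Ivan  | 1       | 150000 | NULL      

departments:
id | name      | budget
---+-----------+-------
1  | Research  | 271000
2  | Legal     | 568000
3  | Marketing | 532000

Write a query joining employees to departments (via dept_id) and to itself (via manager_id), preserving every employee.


Two LEFT JOINs from the same base table employees: one to departments via dept_id, one to employees itself via manager_id. Both are LEFT so every employee is preserved.
Match against departments:
  - employee 1 (Julia): dept_id=3 -> matches Marketing
  - employee 2 (Dana): dept_id=NULL, no match -> kept with NULL
  - employee 3 (Beth): dept_id=3 -> matches Marketing
  - employee 4 (Mia): dept_id=2 -> matches Legal
  - employee 5 (Dave): dept_id=2 -> matches Legal
  - employee 6 (Yara): dept_id=3 -> matches Marketing
  - employee 7 (Frank): dept_id=1 -> matches Research
  - employee 8 (Ivan): dept_id=1 -> matches Research
Match against employees (self):
  - employee 1 (Julia): manager_id=NULL -> NULL
  - employee 2 (Dana): manager_id=1 -> Julia
  - employee 3 (Beth): manager_id=2 -> Dana
  - employee 4 (Mia): manager_id=2 -> Dana
  - employee 5 (Dave): manager_id=4 -> Mia
  - employee 6 (Yara): manager_id=5 -> Dave
  - employee 7 (Frank): manager_id=2 -> Dana
  - employee 8 (Ivan): manager_id=NULL -> NULL

SQL:
SELECT a.name, b.name AS department, c.name AS manager
FROM employees a
LEFT JOIN departments b ON a.dept_id = b.id
LEFT JOIN employees c ON a.manager_id = c.id

Result:
name  | department | manager
------+------------+--------
Julia | Marketing  | NULL   
Dana  | NULL       | Julia  
Beth  | Marketing  | Dana   
Mia   | Legal      | Dana   
Dave  | Legal      | Mia    
Yara  | Marketing  | Dave   
Frank | Research   | Dana   
Ivan  | Research   | NULL   


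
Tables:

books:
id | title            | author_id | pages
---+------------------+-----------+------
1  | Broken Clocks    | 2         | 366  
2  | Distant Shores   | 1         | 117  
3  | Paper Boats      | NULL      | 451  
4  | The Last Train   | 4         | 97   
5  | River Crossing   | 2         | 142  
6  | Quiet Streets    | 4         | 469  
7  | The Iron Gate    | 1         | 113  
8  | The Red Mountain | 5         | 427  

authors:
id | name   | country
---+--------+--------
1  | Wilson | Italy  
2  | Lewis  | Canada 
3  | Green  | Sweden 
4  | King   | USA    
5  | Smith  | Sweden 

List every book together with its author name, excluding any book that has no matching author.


INNER JOIN keeps only books rows whose author_id matches an id in authors. Walk through each book:
  - book 1 (Broken Clocks): author_id=2 -> matches Lewis
  - book 2 (Distant Shores): author_id=1 -> matches Wilson
  - book 3 (Paper Boats): author_id=NULL, no match -> dropped
  - book 4 (The Last Train): author_id=4 -> matches King
  - book 5 (River Crossing): author_id=2 -> matches Lewis
  - book 6 (Quiet Streets): author_id=4 -> matches King
  - book 7 (The Iron Gate): author_id=1 -> matches Wilson
  - book 8 (The Red Mountain): author_id=5 -> matches Smith
So 1 of 8 rows is dropped.

SQL:
SELECT a.title, b.name AS author
FROM books a
INNER JOIN authors b ON a.author_id = b.id

Result:
title            | author
-----------------+-------
Broken Clocks    | Lewis 
Distant Shores   | Wilson
The Last Train   | King  
River Crossing   | Lewis 
Quiet Streets    | King  
The Iron Gate    | Wilson
The Red Mountain | Smith 


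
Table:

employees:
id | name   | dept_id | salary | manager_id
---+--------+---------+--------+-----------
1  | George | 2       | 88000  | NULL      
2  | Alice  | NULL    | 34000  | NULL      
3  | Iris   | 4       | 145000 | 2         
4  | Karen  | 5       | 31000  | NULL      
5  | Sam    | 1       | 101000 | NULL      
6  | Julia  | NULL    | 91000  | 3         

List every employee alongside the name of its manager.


This is a self-join: employees is joined to a second copy of itself, matching each row's manager_id to another row's id. Use LEFT JOIN so rows with manager_id=NULL are kept.
  - employee 1 (George): manager_id=NULL -> NULL
  - employee 2 (Alice): manager_id=NULL -> NULL
  - employee 3 (Iris): manager_id=2 -> Alice
  - employee 4 (Karen): manager_id=NULL -> NULL
  - employee 5 (Sam): manager_id=NULL -> NULL
  - employee 6 (Julia): manager_id=3 -> Iris

SQL:
SELECT a.name AS item, b.name AS manager
FROM employees a
LEFT JOIN employees b ON a.manager_id = b.id

Result:
item   | manager
-------+--------
George | NULL   
Alice  | NULL   
Iris   | Alice  
Karen  | NULL   
Sam    | NULL   
Julia  | Iris   
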